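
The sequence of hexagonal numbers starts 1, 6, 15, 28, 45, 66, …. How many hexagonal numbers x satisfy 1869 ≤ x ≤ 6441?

The n-th hexagonal number is n(2n−1).
Smallest index with value ≥ 1869: n = 31 (giving 1891).
Largest index with value ≤ 6441: n = 57 (giving 6441).
Indices 31 through 57: 27 terms.

27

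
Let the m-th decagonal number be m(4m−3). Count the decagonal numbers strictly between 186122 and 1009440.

The n-th decagonal number is n(4n−3).
Smallest index with value > 186122: n = 217 (giving 187705).
Largest index with value < 1009440: n = 502 (giving 1006510).
Indices 217 through 502: 286 terms.

286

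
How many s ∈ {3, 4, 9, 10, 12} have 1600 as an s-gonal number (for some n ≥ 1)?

1

s = 3: P(3, 56) = 1596 and P(3, 57) = 1653; 1600 is not s-gonal.
s = 4: P(4, 40) = 1600. ✓
s = 9: P(9, 21) = 1491 and P(9, 22) = 1639; 1600 is not s-gonal.
s = 10: P(10, 20) = 1540 and P(10, 21) = 1701; 1600 is not s-gonal.
s = 12: P(12, 18) = 1548 and P(12, 19) = 1729; 1600 is not s-gonal.
Hits: s ∈ {4} → 1.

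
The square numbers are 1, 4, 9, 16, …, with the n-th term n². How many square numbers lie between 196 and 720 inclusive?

13

The n-th square number is n².
Smallest index with value ≥ 196: n = 14 (giving 196).
Largest index with value ≤ 720: n = 26 (giving 676).
Indices 14 through 26: 13 terms.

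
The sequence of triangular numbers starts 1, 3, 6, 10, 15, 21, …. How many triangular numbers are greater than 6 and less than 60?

The n-th triangular number is n(n+1)/2.
Smallest index with value > 6: n = 4 (giving 10).
Largest index with value < 60: n = 10 (giving 55).
Indices 4 through 10: 7 terms.

7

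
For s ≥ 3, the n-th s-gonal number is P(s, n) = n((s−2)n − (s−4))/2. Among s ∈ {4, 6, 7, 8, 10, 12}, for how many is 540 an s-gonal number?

s = 4: P(4, 23) = 529 and P(4, 24) = 576; 540 is not s-gonal.
s = 6: P(6, 16) = 496 and P(6, 17) = 561; 540 is not s-gonal.
s = 7: P(7, 15) = 540. ✓
s = 8: P(8, 13) = 481 and P(8, 14) = 560; 540 is not s-gonal.
s = 10: P(10, 12) = 540. ✓
s = 12: P(12, 10) = 460 and P(12, 11) = 561; 540 is not s-gonal.
Hits: s ∈ {7, 10} → 2.

2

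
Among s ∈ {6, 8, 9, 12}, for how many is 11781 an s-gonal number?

s = 6: P(6, 77) = 11781. ✓
s = 8: P(8, 63) = 11781. ✓
s = 9: P(9, 58) = 11629 and P(9, 59) = 12036; 11781 is not s-gonal.
s = 12: P(12, 48) = 11328 and P(12, 49) = 11809; 11781 is not s-gonal.
Hits: s ∈ {6, 8} → 2.

2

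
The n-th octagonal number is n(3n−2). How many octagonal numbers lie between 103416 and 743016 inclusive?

The n-th octagonal number is n(3n−2).
Smallest index with value ≥ 103416: n = 186 (giving 103416).
Largest index with value ≤ 743016: n = 498 (giving 743016).
Indices 186 through 498: 313 terms.

313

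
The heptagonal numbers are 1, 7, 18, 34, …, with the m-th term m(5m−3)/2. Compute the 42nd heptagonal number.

The 42nd heptagonal number is n(5n−3)/2 with n = 42.
42·(5·42 − 3)/2 = 42·207/2 = 4347.

4347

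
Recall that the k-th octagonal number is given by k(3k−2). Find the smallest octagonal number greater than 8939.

Solve n(3n−2) > 8939 for integer n.
The largest n with value ≤ 8939 is 54 (since 8640 ≤ 8939 < 8965), so the first above is n = 55, value 8965.

8965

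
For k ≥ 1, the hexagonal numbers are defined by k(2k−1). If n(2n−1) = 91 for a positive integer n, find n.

7

Set n(2n−1) = 91, giving 2n² − n − 91 = 0.
The discriminant is 1 + 8·91 = 729, and √729 = 27.
So n = (1 + 27) / 4 = 28/4 = 7.
Check: 7·(2·7 − 1) = 91. ✓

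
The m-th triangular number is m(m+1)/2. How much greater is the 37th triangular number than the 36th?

Consecutive triangular numbers differ by n: T_{37} − T_{36} = 37.

37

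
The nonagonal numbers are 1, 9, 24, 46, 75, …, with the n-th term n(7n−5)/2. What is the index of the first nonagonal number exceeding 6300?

Solve n(7n−5)/2 > 6300 for integer n.
The largest n with value ≤ 6300 is 42 (since 6069 ≤ 6300 < 6364), so the first above is n = 43, value 6364.

43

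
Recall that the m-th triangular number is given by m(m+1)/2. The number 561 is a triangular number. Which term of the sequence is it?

Set n(n+1)/2 = 561, giving n² + n − 1122 = 0.
The discriminant is 1 + 8·561 = 4489, and √4489 = 67.
So n = (-1 + 67) / 2 = 66/2 = 33.

33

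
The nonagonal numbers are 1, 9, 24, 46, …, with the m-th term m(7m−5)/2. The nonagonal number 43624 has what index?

112

Set n(7n−5)/2 = 43624, giving 7n² − 5n − 87248 = 0.
The discriminant is 25 + 56·43624 = 2442969, and √2442969 = 1563.
So n = (5 + 1563) / 14 = 1568/14 = 112.
Check: 112·(7·112 − 5)/2 = 43624. ✓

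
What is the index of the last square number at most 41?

Solve n² ≤ 41 for integer n.
n = 6 gives 36 ≤ 41, while n = 7 gives 49 > 41; so the answer is index 6.

6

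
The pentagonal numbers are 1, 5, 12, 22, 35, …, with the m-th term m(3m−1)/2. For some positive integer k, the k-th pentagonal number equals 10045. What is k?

Set n(3n−1)/2 = 10045, giving 3n² − n − 20090 = 0.
The discriminant is 1 + 24·10045 = 241081, and √241081 = 491.
So n = (1 + 491) / 6 = 492/6 = 82.

82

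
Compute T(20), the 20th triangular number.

The 20th triangular number is n(n+1)/2 with n = 20.
20·21/2 = 420/2 = 210.

210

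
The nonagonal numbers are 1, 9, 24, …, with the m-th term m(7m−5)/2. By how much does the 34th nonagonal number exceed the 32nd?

457

34·(7·34 − 5)/2 = 3961 and 32·(7·32 − 5)/2 = 3504.
Difference: 3961 − 3504 = 457.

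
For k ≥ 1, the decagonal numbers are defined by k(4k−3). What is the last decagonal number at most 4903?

4795

Solve n(4n−3) ≤ 4903 for integer n.
n = 35 gives 4795 ≤ 4903, while n = 36 gives 5076 > 4903; so the answer is 4795.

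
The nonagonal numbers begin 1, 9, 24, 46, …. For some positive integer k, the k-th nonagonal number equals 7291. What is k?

Set n(7n−5)/2 = 7291, giving 7n² − 5n − 14582 = 0.
So n = (5 + 639) / 14 = 644/14 = 46.

46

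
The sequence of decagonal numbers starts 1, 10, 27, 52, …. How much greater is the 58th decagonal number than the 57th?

Consecutive decagonal numbers differ by 8n − 7: here 8·58 − 7 = 457.

457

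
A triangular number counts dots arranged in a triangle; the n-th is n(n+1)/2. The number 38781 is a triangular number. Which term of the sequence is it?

Set n(n+1)/2 = 38781, giving n² + n − 77562 = 0.
The discriminant is 1 + 8·38781 = 310249, and √310249 = 557.
So n = (-1 + 557) / 2 = 556/2 = 278.
Check: 278·279/2 = 38781. ✓

278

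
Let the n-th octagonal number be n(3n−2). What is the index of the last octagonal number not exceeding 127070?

206

Solve n(3n−2) ≤ 127070 for integer n.
n = 206 gives 126896 ≤ 127070, while n = 207 gives 128133 > 127070; so the answer is index 206.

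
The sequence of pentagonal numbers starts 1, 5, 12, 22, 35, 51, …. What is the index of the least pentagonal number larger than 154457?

322

Solve n(3n−1)/2 > 154457 for integer n.
The largest n with value ≤ 154457 is 321 (since 154401 ≤ 154457 < 155365), so the first above is n = 322, value 155365.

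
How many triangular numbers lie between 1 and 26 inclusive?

6

The n-th triangular number is n(n+1)/2.
Smallest index with value ≥ 1: n = 1 (giving 1).
Largest index with value ≤ 26: n = 6 (giving 21).
Indices 1 through 6: 6 terms.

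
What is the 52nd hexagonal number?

The 52nd hexagonal number is n(2n−1) with n = 52.
52·(2·52 − 1) = 52·103 = 5356.

5356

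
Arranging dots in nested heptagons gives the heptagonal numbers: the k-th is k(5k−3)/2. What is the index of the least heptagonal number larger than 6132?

Solve n(5n−3)/2 > 6132 for integer n.
The largest n with value ≤ 6132 is 49 (since 5929 ≤ 6132 < 6175), so the first above is n = 50, value 6175.

50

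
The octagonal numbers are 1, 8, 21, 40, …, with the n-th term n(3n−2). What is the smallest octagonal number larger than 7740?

Solve n(3n−2) > 7740 for integer n.
The largest n with value ≤ 7740 is 51 (since 7701 ≤ 7740 < 8008), so the first above is n = 52, value 8008.

8008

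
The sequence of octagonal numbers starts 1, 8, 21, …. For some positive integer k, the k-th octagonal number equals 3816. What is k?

36

Set n(3n−2) = 3816, giving 3n² − 2n − 3816 = 0.
The discriminant is 4 + 12·3816 = 45796, and √45796 = 214.
So n = (2 + 214) / 6 = 216/6 = 36.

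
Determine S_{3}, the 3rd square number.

9

The 3rd square number is n² with n = 3.
3² = 9.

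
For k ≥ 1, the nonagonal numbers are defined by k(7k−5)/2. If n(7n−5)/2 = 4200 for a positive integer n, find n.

35

Set n(7n−5)/2 = 4200, giving 7n² − 5n − 8400 = 0.
So n = (5 + 485) / 14 = 490/14 = 35.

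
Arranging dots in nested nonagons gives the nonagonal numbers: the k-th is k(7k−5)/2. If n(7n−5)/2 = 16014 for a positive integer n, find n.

Set n(7n−5)/2 = 16014, giving 7n² − 5n − 32028 = 0.
The discriminant is 25 + 56·16014 = 896809, and √896809 = 947.
So n = (5 + 947) / 14 = 952/14 = 68.

68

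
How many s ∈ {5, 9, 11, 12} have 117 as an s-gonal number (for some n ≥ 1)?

1

s = 5: P(5, 9) = 117. ✓
s = 9: P(9, 6) = 111 and P(9, 7) = 154; 117 is not s-gonal.
s = 11: P(11, 5) = 95 and P(11, 6) = 141; 117 is not s-gonal.
s = 12: P(12, 5) = 105 and P(12, 6) = 156; 117 is not s-gonal.
Hits: s ∈ {5} → 1.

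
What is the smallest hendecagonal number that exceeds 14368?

14421

Solve n(9n−7)/2 > 14368 for integer n.
The largest n with value ≤ 14368 is 56 (since 13916 ≤ 14368 < 14421), so the first above is n = 57, value 14421.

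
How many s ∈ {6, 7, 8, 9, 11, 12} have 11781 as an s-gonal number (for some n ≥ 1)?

s = 6: P(6, 77) = 11781. ✓
s = 7: P(7, 68) = 11458 and P(7, 69) = 11799; 11781 is not s-gonal.
s = 8: P(8, 63) = 11781. ✓
s = 9: P(9, 58) = 11629 and P(9, 59) = 12036; 11781 is not s-gonal.
s = 11: P(11, 51) = 11526 and P(11, 52) = 11986; 11781 is not s-gonal.
s = 12: P(12, 48) = 11328 and P(12, 49) = 11809; 11781 is not s-gonal.
Hits: s ∈ {6, 8} → 2.

2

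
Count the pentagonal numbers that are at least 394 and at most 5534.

44

The n-th pentagonal number is n(3n−1)/2.
Smallest index with value ≥ 394: n = 17 (giving 425).
Largest index with value ≤ 5534: n = 60 (giving 5370).
Indices 17 through 60: 44 terms.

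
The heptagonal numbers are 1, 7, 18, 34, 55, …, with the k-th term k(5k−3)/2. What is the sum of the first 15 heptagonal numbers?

Σ i(5i−3)/2 = (5Σi² − 3Σi) / 2 over i = 1..15.
Σi = 120 and Σi² = 1240.
(5·1240 − 3·120) / 2 = 5840/2 = 2920.

2920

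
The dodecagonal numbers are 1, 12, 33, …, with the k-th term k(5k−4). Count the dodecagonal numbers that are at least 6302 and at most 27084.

39

The n-th dodecagonal number is n(5n−4).
Smallest index with value ≥ 6302: n = 36 (giving 6336).
Largest index with value ≤ 27084: n = 74 (giving 27084).
Indices 36 through 74: 39 terms.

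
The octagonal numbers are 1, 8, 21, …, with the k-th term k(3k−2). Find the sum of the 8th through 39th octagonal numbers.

59696

Σ i(3i−2) = 3Σi² − 2Σi over i = 8..39.
Σi = 780 − 28 = 752 and Σi² = 20540 − 140 = 20400.
3·20400 − 2·752 = 59696.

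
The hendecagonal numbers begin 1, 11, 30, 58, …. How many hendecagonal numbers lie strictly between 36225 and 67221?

32

The n-th hendecagonal number is n(9n−7)/2.
Smallest index with value > 36225: n = 91 (giving 36946).
Largest index with value < 67221: n = 122 (giving 66551).
Indices 91 through 122: 32 terms.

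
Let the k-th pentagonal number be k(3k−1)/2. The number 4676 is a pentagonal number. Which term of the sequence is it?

Set n(3n−1)/2 = 4676, giving 3n² − n − 9352 = 0.
So n = (1 + 335) / 6 = 336/6 = 56.

56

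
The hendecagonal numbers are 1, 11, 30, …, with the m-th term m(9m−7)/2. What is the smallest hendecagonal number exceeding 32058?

Solve n(9n−7)/2 > 32058 for integer n.
The largest n with value ≤ 32058 is 84 (since 31458 ≤ 32058 < 32215), so the first above is n = 85, value 32215.

32215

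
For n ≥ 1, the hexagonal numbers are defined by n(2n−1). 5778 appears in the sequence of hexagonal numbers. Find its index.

Set n(2n−1) = 5778, giving 2n² − n − 5778 = 0.
The discriminant is 1 + 8·5778 = 46225, and √46225 = 215.
So n = (1 + 215) / 4 = 216/4 = 54.
Check: 54·(2·54 − 1) = 5778. ✓

54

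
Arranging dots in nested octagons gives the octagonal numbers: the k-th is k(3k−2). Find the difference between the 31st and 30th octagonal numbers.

Consecutive octagonal numbers differ by 6n − 5: here 6·31 − 5 = 181.

181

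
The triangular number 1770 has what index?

Set n(n+1)/2 = 1770, giving n² + n − 3540 = 0.
The discriminant is 1 + 8·1770 = 14161, and √14161 = 119.
So n = (-1 + 119) / 2 = 118/2 = 59.
Check: 59·60/2 = 1770. ✓

59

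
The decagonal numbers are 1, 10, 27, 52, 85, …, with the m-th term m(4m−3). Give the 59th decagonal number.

13747

The 59th decagonal number is n(4n−3) with n = 59.
59·(4·59 − 3) = 59·233 = 13747.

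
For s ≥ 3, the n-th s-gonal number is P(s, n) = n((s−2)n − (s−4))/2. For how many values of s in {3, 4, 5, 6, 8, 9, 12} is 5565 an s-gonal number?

2

s = 3: P(3, 105) = 5565. ✓
s = 4: P(4, 74) = 5476 and P(4, 75) = 5625; 5565 is not s-gonal.
s = 5: P(5, 61) = 5551 and P(5, 62) = 5735; 5565 is not s-gonal.
s = 6: P(6, 53) = 5565. ✓
s = 8: P(8, 43) = 5461 and P(8, 44) = 5720; 5565 is not s-gonal.
s = 9: P(9, 40) = 5500 and P(9, 41) = 5781; 5565 is not s-gonal.
s = 12: P(12, 33) = 5313 and P(12, 34) = 5644; 5565 is not s-gonal.
Hits: s ∈ {3, 6} → 2.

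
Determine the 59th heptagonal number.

The 59th heptagonal number is n(5n−3)/2 with n = 59.
59·(5·59 − 3)/2 = 59·292/2 = 59·146 = 8614.

8614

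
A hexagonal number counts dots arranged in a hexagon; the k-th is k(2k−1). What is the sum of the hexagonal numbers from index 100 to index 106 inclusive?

Σ i(2i−1) = 2Σi² − Σi over i = 100..106.
Σi = 5671 − 4950 = 721 and Σi² = 402641 − 328350 = 74291.
2·74291 − 1·721 = 147861.

147861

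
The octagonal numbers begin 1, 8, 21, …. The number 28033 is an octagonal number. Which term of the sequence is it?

Set n(3n−2) = 28033, giving 3n² − 2n − 28033 = 0.
The discriminant is 4 + 12·28033 = 336400, and √336400 = 580.
So n = (2 + 580) / 6 = 582/6 = 97.

97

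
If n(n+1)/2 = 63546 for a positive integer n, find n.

Set n(n+1)/2 = 63546, giving n² + n − 127092 = 0.
The discriminant is 1 + 8·63546 = 508369, and √508369 = 713.
So n = (-1 + 713) / 2 = 712/2 = 356.

356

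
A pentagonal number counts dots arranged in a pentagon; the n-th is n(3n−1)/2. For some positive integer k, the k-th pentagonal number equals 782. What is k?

23

Set n(3n−1)/2 = 782, giving 3n² − n − 1564 = 0.
The discriminant is 1 + 24·782 = 18769, and √18769 = 137.
So n = (1 + 137) / 6 = 138/6 = 23.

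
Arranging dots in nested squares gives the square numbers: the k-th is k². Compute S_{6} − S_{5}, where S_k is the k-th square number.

11

n² − (n−1)² = 2n − 1, so 6² − 5² = 2·6 − 1 = 11.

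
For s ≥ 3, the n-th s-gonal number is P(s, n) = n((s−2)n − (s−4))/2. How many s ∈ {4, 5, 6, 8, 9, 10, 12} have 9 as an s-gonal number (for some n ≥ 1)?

s = 4: P(4, 3) = 9. ✓
s = 5: P(5, 2) = 5 and P(5, 3) = 12; 9 is not s-gonal.
s = 6: P(6, 2) = 6 and P(6, 3) = 15; 9 is not s-gonal.
s = 8: P(8, 2) = 8 and P(8, 3) = 21; 9 is not s-gonal.
s = 9: P(9, 2) = 9. ✓
s = 10: P(10, 1) = 1 and P(10, 2) = 10; 9 is not s-gonal.
s = 12: P(12, 1) = 1 and P(12, 2) = 12; 9 is not s-gonal.
Hits: s ∈ {4, 9} → 2.

2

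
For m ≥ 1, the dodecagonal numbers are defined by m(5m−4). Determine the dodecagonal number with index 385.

The 385th dodecagonal number is n(5n−4) with n = 385.
385·(5·385 − 4) = 385·1921 = 739585.

739585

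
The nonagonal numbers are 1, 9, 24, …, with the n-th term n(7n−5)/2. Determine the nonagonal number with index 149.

The 149th nonagonal number is n(7n−5)/2 with n = 149.
149·(7·149 − 5)/2 = 149·1038/2 = 149·519 = 77331.

77331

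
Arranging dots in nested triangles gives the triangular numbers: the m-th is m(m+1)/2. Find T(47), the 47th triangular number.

1128

The 47th triangular number is n(n+1)/2 with n = 47.
47·48/2 = 2256/2 = 1128.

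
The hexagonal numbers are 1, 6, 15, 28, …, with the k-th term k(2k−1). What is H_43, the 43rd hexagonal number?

The 43rd hexagonal number is n(2n−1) with n = 43.
43·(2·43 − 1) = 43·85 = 3655.

3655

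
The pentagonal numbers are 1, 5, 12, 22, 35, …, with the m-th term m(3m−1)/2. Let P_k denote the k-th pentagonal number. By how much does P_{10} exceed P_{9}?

28

Consecutive pentagonal numbers differ by 3n − 2: here 3·10 − 2 = 28.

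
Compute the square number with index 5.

25

The 5th square number is n² with n = 5.
5² = 25.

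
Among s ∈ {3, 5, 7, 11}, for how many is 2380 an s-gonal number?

1

s = 3: P(3, 68) = 2346 and P(3, 69) = 2415; 2380 is not s-gonal.
s = 5: P(5, 40) = 2380. ✓
s = 7: P(7, 31) = 2356 and P(7, 32) = 2512; 2380 is not s-gonal.
s = 11: P(11, 23) = 2300 and P(11, 24) = 2508; 2380 is not s-gonal.
Hits: s ∈ {5} → 1.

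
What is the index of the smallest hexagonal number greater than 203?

Solve n(2n−1) > 203 for integer n.
The largest n with value ≤ 203 is 10 (since 190 ≤ 203 < 231), so the first above is n = 11, value 231.

11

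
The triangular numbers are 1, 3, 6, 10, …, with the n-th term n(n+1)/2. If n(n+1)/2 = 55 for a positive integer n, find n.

10

Set n(n+1)/2 = 55, giving n² + n − 110 = 0.
So n = (-1 + 21) / 2 = 20/2 = 10.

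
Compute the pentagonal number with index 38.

2147

The 38th pentagonal number is n(3n−1)/2 with n = 38.
38·(3·38 − 1)/2 = 38·113/2 = 2147.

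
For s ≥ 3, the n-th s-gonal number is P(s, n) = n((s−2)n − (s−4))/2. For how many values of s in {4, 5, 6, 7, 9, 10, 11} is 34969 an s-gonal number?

s = 4: P(4, 187) = 34969. ✓
s = 5: P(5, 152) = 34580 and P(5, 153) = 35037; 34969 is not s-gonal.
s = 6: P(6, 132) = 34716 and P(6, 133) = 35245; 34969 is not s-gonal.
s = 7: P(7, 118) = 34633 and P(7, 119) = 35224; 34969 is not s-gonal.
s = 9: P(9, 100) = 34750 and P(9, 101) = 35451; 34969 is not s-gonal.
s = 10: P(10, 93) = 34317 and P(10, 94) = 35062; 34969 is not s-gonal.
s = 11: P(11, 88) = 34540 and P(11, 89) = 35333; 34969 is not s-gonal.
Hits: s ∈ {4} → 1.

1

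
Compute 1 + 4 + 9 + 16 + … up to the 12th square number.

650

Σ_{i=1}^{12} i² = 12·13·25/6 = 650.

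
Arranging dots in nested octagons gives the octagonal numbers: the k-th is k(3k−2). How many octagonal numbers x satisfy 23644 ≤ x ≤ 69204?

The n-th octagonal number is n(3n−2).
Smallest index with value ≥ 23644: n = 90 (giving 24120).
Largest index with value ≤ 69204: n = 152 (giving 69008).
Indices 90 through 152: 63 terms.

63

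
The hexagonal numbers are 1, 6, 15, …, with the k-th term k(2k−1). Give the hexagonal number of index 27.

1431

27·(2·27 − 1) = 27·53 = 1431.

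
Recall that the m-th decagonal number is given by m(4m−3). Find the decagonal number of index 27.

The 27th decagonal number is n(4n−3) with n = 27.
27·(4·27 − 3) = 27·105 = 2835.

2835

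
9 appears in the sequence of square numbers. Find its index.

3

We need n² = 9, so n = √9 = 3.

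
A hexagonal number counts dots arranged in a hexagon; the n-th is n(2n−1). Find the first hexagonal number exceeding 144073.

Solve n(2n−1) > 144073 for integer n.
The largest n with value ≤ 144073 is 268 (since 143380 ≤ 144073 < 144453), so the first above is n = 269, value 144453.

144453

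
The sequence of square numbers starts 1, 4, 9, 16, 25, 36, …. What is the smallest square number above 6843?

Solve n² > 6843 for integer n.
The largest n with value ≤ 6843 is 82 (since 6724 ≤ 6843 < 6889), so the first above is n = 83, value 6889.

6889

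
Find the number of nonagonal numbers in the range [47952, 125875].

The n-th nonagonal number is n(7n−5)/2.
Smallest index with value ≥ 47952: n = 118 (giving 48439).
Largest index with value ≤ 125875: n = 190 (giving 125875).
Indices 118 through 190: 73 terms.

73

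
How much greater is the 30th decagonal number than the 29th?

Consecutive decagonal numbers differ by 8n − 7: here 8·30 − 7 = 233.

233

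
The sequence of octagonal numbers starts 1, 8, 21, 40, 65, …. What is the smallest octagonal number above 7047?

Solve n(3n−2) > 7047 for integer n.
The largest n with value ≤ 7047 is 48 (since 6816 ≤ 7047 < 7105), so the first above is n = 49, value 7105.

7105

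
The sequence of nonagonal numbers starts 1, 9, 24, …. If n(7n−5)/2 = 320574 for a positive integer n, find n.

Set n(7n−5)/2 = 320574, giving 7n² − 5n − 641148 = 0.
The discriminant is 25 + 56·320574 = 17952169, and √17952169 = 4237.
So n = (5 + 4237) / 14 = 4242/14 = 303.

303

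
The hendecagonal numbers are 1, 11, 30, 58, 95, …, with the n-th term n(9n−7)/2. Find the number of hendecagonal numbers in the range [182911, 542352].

The n-th hendecagonal number is n(9n−7)/2.
Smallest index with value ≥ 182911: n = 202 (giving 182911).
Largest index with value ≤ 542352: n = 347 (giving 540626).
Indices 202 through 347: 146 terms.

146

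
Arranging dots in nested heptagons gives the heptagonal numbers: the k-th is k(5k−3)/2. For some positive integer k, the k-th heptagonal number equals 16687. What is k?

82

Set n(5n−3)/2 = 16687, giving 5n² − 3n − 33374 = 0.
The discriminant is 9 + 40·16687 = 667489, and √667489 = 817.
So n = (3 + 817) / 10 = 820/10 = 82.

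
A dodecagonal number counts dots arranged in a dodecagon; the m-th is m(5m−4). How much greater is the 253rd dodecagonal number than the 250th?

7533

253·(5·253 − 4) = 319033 and 250·(5·250 − 4) = 311500.
Difference: 319033 − 311500 = 7533.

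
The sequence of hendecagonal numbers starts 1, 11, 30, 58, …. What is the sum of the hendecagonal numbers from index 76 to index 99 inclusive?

Σ i(9i−7)/2 = (9Σi² − 7Σi) / 2 over i = 76..99.
Σi = 4950 − 2850 = 2100 and Σi² = 328350 − 143450 = 184900.
(9·184900 − 7·2100) / 2 = 1649400/2 = 824700.

824700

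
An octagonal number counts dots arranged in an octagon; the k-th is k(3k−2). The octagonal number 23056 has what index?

Set n(3n−2) = 23056, giving 3n² − 2n − 23056 = 0.
The discriminant is 4 + 12·23056 = 276676, and √276676 = 526.
So n = (2 + 526) / 6 = 528/6 = 88.

88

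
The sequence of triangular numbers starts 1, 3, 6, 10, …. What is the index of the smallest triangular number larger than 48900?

313

Solve n(n+1)/2 > 48900 for integer n.
The largest n with value ≤ 48900 is 312 (since 48828 ≤ 48900 < 49141), so the first above is n = 313, value 49141.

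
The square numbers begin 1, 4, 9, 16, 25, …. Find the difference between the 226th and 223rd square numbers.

1347

226² = 51076 and 223² = 49729.
Difference: 51076 − 49729 = 1347.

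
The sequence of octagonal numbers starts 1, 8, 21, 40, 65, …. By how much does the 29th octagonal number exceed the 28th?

Consecutive octagonal numbers differ by 6n − 5: here 6·29 − 5 = 169.

169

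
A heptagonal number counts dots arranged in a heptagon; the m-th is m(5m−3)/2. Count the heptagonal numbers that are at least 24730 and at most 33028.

16

The n-th heptagonal number is n(5n−3)/2.
Smallest index with value ≥ 24730: n = 100 (giving 24850).
Largest index with value ≤ 33028: n = 115 (giving 32890).
Indices 100 through 115: 16 terms.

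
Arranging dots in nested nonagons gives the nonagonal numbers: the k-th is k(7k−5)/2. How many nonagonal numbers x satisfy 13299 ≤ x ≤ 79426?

90

The n-th nonagonal number is n(7n−5)/2.
Smallest index with value ≥ 13299: n = 62 (giving 13299).
Largest index with value ≤ 79426: n = 151 (giving 79426).
Indices 62 through 151: 90 terms.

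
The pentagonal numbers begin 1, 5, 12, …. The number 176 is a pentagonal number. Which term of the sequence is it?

Set n(3n−1)/2 = 176, giving 3n² − n − 352 = 0.
The discriminant is 1 + 24·176 = 4225, and √4225 = 65.
So n = (1 + 65) / 6 = 66/6 = 11.

11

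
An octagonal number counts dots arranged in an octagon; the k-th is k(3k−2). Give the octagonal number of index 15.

The 15th octagonal number is n(3n−2) with n = 15.
15·(3·15 − 2) = 15·43 = 645.

645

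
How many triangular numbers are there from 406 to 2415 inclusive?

The n-th triangular number is n(n+1)/2.
Smallest index with value ≥ 406: n = 28 (giving 406).
Largest index with value ≤ 2415: n = 69 (giving 2415).
Indices 28 through 69: 42 terms.

42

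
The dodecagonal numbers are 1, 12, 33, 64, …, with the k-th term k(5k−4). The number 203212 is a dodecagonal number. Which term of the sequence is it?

Set n(5n−4) = 203212, giving 5n² − 4n − 203212 = 0.
The discriminant is 16 + 20·203212 = 4064256, and √4064256 = 2016.
So n = (4 + 2016) / 10 = 2020/10 = 202.
Check: 202·(5·202 − 4) = 203212. ✓

202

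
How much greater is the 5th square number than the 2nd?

21

5² = 25 and 2² = 4.
Difference: 25 − 4 = 21.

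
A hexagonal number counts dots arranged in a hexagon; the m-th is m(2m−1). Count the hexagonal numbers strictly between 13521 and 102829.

144

The n-th hexagonal number is n(2n−1).
Smallest index with value > 13521: n = 83 (giving 13695).
Largest index with value < 102829: n = 226 (giving 101926).
Indices 83 through 226: 144 terms.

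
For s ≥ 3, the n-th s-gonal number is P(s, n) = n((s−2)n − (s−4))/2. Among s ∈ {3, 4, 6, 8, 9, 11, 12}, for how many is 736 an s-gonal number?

s = 3: P(3, 37) = 703 and P(3, 38) = 741; 736 is not s-gonal.
s = 4: P(4, 27) = 729 and P(4, 28) = 784; 736 is not s-gonal.
s = 6: P(6, 19) = 703 and P(6, 20) = 780; 736 is not s-gonal.
s = 8: P(8, 16) = 736. ✓
s = 9: P(9, 14) = 651 and P(9, 15) = 750; 736 is not s-gonal.
s = 11: P(11, 13) = 715 and P(11, 14) = 833; 736 is not s-gonal.
s = 12: P(12, 12) = 672 and P(12, 13) = 793; 736 is not s-gonal.
Hits: s ∈ {8} → 1.

1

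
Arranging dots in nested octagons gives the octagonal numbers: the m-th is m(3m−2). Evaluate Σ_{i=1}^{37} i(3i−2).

51319

Σ i(3i−2) = 3Σi² − 2Σi over i = 1..37.
Σi = 703 and Σi² = 17575.
3·17575 − 2·703 = 51319.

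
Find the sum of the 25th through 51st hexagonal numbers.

80226

Σ i(2i−1) = 2Σi² − Σi over i = 25..51.
Σi = 1326 − 300 = 1026 and Σi² = 45526 − 4900 = 40626.
2·40626 − 1·1026 = 80226.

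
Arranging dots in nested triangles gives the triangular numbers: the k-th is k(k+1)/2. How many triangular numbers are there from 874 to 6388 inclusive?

The n-th triangular number is n(n+1)/2.
Smallest index with value ≥ 874: n = 42 (giving 903).
Largest index with value ≤ 6388: n = 112 (giving 6328).
Indices 42 through 112: 71 terms.

71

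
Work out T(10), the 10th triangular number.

10·11/2 = 110/2 = 55.

55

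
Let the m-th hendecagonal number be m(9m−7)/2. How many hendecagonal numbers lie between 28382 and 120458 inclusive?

85

The n-th hendecagonal number is n(9n−7)/2.
Smallest index with value ≥ 28382: n = 80 (giving 28520).
Largest index with value ≤ 120458: n = 164 (giving 120458).
Indices 80 through 164: 85 terms.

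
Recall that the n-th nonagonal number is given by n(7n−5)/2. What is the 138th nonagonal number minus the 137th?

Consecutive nonagonal numbers differ by 7n − 6: here 7·138 − 6 = 960.

960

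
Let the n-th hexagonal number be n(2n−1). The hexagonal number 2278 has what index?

Set n(2n−1) = 2278, giving 2n² − n − 2278 = 0.
The discriminant is 1 + 8·2278 = 18225, and √18225 = 135.
So n = (1 + 135) / 4 = 136/4 = 34.

34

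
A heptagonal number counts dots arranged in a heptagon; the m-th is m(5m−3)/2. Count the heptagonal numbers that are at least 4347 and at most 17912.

43

The n-th heptagonal number is n(5n−3)/2.
Smallest index with value ≥ 4347: n = 42 (giving 4347).
Largest index with value ≤ 17912: n = 84 (giving 17514).
Indices 42 through 84: 43 terms.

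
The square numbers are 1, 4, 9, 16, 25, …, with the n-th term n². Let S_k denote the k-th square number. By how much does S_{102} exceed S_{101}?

n² − (n−1)² = 2n − 1, so 102² − 101² = 2·102 − 1 = 203.

203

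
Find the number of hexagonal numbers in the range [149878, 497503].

226

The n-th hexagonal number is n(2n−1).
Smallest index with value ≥ 149878: n = 274 (giving 149878).
Largest index with value ≤ 497503: n = 499 (giving 497503).
Indices 274 through 499: 226 terms.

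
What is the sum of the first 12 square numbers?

650

Σ_{i=1}^{12} i² = 12·13·25/6 = 650.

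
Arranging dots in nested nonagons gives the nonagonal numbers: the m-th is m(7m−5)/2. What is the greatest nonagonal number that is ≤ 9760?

9699

Solve n(7n−5)/2 ≤ 9760 for integer n.
n = 53 gives 9699 ≤ 9760, while n = 54 gives 10071 > 9760; so the answer is 9699.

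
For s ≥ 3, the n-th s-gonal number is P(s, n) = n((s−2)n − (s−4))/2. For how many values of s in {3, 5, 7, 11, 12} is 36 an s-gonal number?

1

s = 3: P(3, 8) = 36. ✓
s = 5: P(5, 5) = 35 and P(5, 6) = 51; 36 is not s-gonal.
s = 7: P(7, 4) = 34 and P(7, 5) = 55; 36 is not s-gonal.
s = 11: P(11, 3) = 30 and P(11, 4) = 58; 36 is not s-gonal.
s = 12: P(12, 3) = 33 and P(12, 4) = 64; 36 is not s-gonal.
Hits: s ∈ {3} → 1.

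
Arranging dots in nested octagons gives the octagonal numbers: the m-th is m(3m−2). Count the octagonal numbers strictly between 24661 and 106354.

The n-th octagonal number is n(3n−2).
Smallest index with value > 24661: n = 92 (giving 25208).
Largest index with value < 106354: n = 188 (giving 105656).
Indices 92 through 188: 97 terms.

97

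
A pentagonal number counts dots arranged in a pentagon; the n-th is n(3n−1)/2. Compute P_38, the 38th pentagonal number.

The 38th pentagonal number is n(3n−1)/2 with n = 38.
38·(3·38 − 1)/2 = 38·113/2 = 2147.

2147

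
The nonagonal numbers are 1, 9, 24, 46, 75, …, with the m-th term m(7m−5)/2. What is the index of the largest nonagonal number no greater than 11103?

56

Solve n(7n−5)/2 ≤ 11103 for integer n.
n = 56 gives 10836 ≤ 11103, while n = 57 gives 11229 > 11103; so the answer is index 56.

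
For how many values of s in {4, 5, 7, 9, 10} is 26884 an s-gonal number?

2

s = 4: P(4, 163) = 26569 and P(4, 164) = 26896; 26884 is not s-gonal.
s = 5: P(5, 134) = 26867 and P(5, 135) = 27270; 26884 is not s-gonal.
s = 7: P(7, 104) = 26884. ✓
s = 9: P(9, 88) = 26884. ✓
s = 10: P(10, 82) = 26650 and P(10, 83) = 27307; 26884 is not s-gonal.
Hits: s ∈ {7, 9} → 2.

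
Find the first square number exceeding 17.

Solve n² > 17 for integer n.
The largest n with value ≤ 17 is 4 (since 16 ≤ 17 < 25), so the first above is n = 5, value 25.

25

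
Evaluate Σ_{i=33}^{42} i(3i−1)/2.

Σ i(3i−1)/2 = (3Σi² − Σi) / 2 over i = 33..42.
Σi = 903 − 528 = 375 and Σi² = 25585 − 11440 = 14145.
(3·14145 − 1·375) / 2 = 42060/2 = 21030.

21030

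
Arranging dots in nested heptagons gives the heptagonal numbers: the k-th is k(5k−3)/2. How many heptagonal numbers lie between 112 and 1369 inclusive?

17

The n-th heptagonal number is n(5n−3)/2.
Smallest index with value ≥ 112: n = 7 (giving 112).
Largest index with value ≤ 1369: n = 23 (giving 1288).
Indices 7 through 23: 17 terms.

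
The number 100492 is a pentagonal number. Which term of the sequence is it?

259

Set n(3n−1)/2 = 100492, giving 3n² − n − 200984 = 0.
The discriminant is 1 + 24·100492 = 2411809, and √2411809 = 1553.
So n = (1 + 1553) / 6 = 1554/6 = 259.
Check: 259·(3·259 − 1)/2 = 100492. ✓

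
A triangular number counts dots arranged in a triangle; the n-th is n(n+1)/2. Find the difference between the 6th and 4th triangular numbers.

6·7/2 = 21 and 4·5/2 = 10.
Difference: 21 − 10 = 11.

11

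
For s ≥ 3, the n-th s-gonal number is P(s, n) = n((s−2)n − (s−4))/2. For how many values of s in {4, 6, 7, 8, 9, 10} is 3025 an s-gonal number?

1

s = 4: P(4, 55) = 3025. ✓
s = 6: P(6, 39) = 3003 and P(6, 40) = 3160; 3025 is not s-gonal.
s = 7: P(7, 35) = 3010 and P(7, 36) = 3186; 3025 is not s-gonal.
s = 8: P(8, 32) = 3008 and P(8, 33) = 3201; 3025 is not s-gonal.
s = 9: P(9, 29) = 2871 and P(9, 30) = 3075; 3025 is not s-gonal.
s = 10: P(10, 27) = 2835 and P(10, 28) = 3052; 3025 is not s-gonal.
Hits: s ∈ {4} → 1.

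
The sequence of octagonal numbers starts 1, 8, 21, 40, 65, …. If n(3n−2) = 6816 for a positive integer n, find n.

48

Set n(3n−2) = 6816, giving 3n² − 2n − 6816 = 0.
So n = (2 + 286) / 6 = 288/6 = 48.
Check: 48·(3·48 − 2) = 6816. ✓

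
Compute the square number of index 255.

65025

The 255th square number is n² with n = 255.
255² = 65025.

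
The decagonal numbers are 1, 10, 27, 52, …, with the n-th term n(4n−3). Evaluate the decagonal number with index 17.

1105

The 17th decagonal number is n(4n−3) with n = 17.
17·(4·17 − 3) = 17·65 = 1105.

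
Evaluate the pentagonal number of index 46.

3151

The 46th pentagonal number is n(3n−1)/2 with n = 46.
46·(3·46 − 1)/2 = 46·137/2 = 3151.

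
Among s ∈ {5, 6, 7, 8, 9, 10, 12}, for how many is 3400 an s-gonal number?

1

s = 5: P(5, 47) = 3290 and P(5, 48) = 3432; 3400 is not s-gonal.
s = 6: P(6, 41) = 3321 and P(6, 42) = 3486; 3400 is not s-gonal.
s = 7: P(7, 37) = 3367 and P(7, 38) = 3553; 3400 is not s-gonal.
s = 8: P(8, 34) = 3400. ✓
s = 9: P(9, 31) = 3286 and P(9, 32) = 3504; 3400 is not s-gonal.
s = 10: P(10, 29) = 3277 and P(10, 30) = 3510; 3400 is not s-gonal.
s = 12: P(12, 26) = 3276 and P(12, 27) = 3537; 3400 is not s-gonal.
Hits: s ∈ {8} → 1.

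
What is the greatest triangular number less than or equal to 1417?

1378

Solve n(n+1)/2 ≤ 1417 for integer n.
n = 52 gives 1378 ≤ 1417, while n = 53 gives 1431 > 1417; so the answer is 1378.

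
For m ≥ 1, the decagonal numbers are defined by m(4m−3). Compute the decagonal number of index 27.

2835

The 27th decagonal number is n(4n−3) with n = 27.
27·(4·27 − 3) = 27·105 = 2835.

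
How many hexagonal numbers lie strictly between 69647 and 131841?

The n-th hexagonal number is n(2n−1).
Smallest index with value > 69647: n = 187 (giving 69751).
Largest index with value < 131841: n = 256 (giving 130816).
Indices 187 through 256: 70 terms.

70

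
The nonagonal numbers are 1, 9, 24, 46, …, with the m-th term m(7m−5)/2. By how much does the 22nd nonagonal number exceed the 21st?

148

Consecutive nonagonal numbers differ by 7n − 6: here 7·22 − 6 = 148.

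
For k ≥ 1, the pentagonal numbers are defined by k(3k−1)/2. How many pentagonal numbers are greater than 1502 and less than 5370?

The n-th pentagonal number is n(3n−1)/2.
Smallest index with value > 1502: n = 32 (giving 1520).
Largest index with value < 5370: n = 59 (giving 5192).
Indices 32 through 59: 28 terms.

28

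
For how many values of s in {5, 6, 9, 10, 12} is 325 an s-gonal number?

2

s = 5: P(5, 14) = 287 and P(5, 15) = 330; 325 is not s-gonal.
s = 6: P(6, 13) = 325. ✓
s = 9: P(9, 10) = 325. ✓
s = 10: P(10, 9) = 297 and P(10, 10) = 370; 325 is not s-gonal.
s = 12: P(12, 8) = 288 and P(12, 9) = 369; 325 is not s-gonal.
Hits: s ∈ {6, 9} → 2.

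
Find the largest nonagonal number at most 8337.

8281

Solve n(7n−5)/2 ≤ 8337 for integer n.
n = 49 gives 8281 ≤ 8337, while n = 50 gives 8625 > 8337; so the answer is 8281.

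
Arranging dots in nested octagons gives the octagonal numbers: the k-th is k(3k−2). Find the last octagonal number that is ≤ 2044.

1976

Solve n(3n−2) ≤ 2044 for integer n.
n = 26 gives 1976 ≤ 2044, while n = 27 gives 2133 > 2044; so the answer is 1976.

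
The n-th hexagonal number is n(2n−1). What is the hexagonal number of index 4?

28

The 4th hexagonal number is n(2n−1) with n = 4.
4·(2·4 − 1) = 4·7 = 28.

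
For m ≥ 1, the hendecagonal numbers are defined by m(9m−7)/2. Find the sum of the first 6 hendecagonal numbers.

336

Σ i(9i−7)/2 = (9Σi² − 7Σi) / 2 over i = 1..6.
Σi = 21 and Σi² = 91.
(9·91 − 7·21) / 2 = 672/2 = 336.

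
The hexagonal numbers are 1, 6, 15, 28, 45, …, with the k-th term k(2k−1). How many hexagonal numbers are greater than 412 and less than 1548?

The n-th hexagonal number is n(2n−1).
Smallest index with value > 412: n = 15 (giving 435).
Largest index with value < 1548: n = 28 (giving 1540).
Indices 15 through 28: 14 terms.

14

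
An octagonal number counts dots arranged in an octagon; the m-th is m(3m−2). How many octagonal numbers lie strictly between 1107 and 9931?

38

The n-th octagonal number is n(3n−2).
Smallest index with value > 1107: n = 20 (giving 1160).
Largest index with value < 9931: n = 57 (giving 9633).
Indices 20 through 57: 38 terms.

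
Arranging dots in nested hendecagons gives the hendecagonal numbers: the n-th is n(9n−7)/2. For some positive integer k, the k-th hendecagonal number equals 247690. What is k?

Set n(9n−7)/2 = 247690, giving 9n² − 7n − 495380 = 0.
The discriminant is 49 + 72·247690 = 17833729, and √17833729 = 4223.
So n = (7 + 4223) / 18 = 4230/18 = 235.
Check: 235·(9·235 − 7)/2 = 247690. ✓

235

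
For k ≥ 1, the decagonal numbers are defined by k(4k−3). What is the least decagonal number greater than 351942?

351945

Solve n(4n−3) > 351942 for integer n.
The largest n with value ≤ 351942 is 296 (since 349576 ≤ 351942 < 351945), so the first above is n = 297, value 351945.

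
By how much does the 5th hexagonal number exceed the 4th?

Consecutive hexagonal numbers differ by 4n − 3: here 4·5 − 3 = 17.

17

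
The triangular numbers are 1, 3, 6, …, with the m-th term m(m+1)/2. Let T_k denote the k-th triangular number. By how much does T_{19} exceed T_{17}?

19·20/2 = 190 and 17·18/2 = 153.
Difference: 190 − 153 = 37.

37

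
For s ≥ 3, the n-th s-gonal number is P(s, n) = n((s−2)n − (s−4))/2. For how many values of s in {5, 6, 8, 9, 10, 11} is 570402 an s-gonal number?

s = 5: P(5, 616) = 568876 and P(5, 617) = 570725; 570402 is not s-gonal.
s = 6: P(6, 534) = 569778 and P(6, 535) = 571915; 570402 is not s-gonal.
s = 8: P(8, 436) = 569416 and P(8, 437) = 572033; 570402 is not s-gonal.
s = 9: P(9, 404) = 570246 and P(9, 405) = 573075; 570402 is not s-gonal.
s = 10: P(10, 378) = 570402. ✓
s = 11: P(11, 356) = 569066 and P(11, 357) = 572271; 570402 is not s-gonal.
Hits: s ∈ {10} → 1.

1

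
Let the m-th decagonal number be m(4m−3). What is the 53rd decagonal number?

11077

53·(4·53 − 3) = 53·209 = 11077.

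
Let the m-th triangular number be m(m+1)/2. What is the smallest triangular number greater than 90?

91

Solve n(n+1)/2 > 90 for integer n.
The largest n with value ≤ 90 is 12 (since 78 ≤ 90 < 91), so the first above is n = 13, value 91.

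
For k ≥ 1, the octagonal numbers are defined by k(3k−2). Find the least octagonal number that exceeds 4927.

Solve n(3n−2) > 4927 for integer n.
The largest n with value ≤ 4927 is 40 (since 4720 ≤ 4927 < 4961), so the first above is n = 41, value 4961.

4961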